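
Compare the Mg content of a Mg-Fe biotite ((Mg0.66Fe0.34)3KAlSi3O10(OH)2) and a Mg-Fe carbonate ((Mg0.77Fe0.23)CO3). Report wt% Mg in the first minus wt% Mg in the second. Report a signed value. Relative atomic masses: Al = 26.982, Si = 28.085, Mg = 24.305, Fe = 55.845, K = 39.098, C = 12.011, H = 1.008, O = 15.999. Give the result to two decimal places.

First mineral: 48.124 g Mg in 449.425 g formula = 10.71 wt% Mg.
Second mineral: 18.715 g Mg in 91.567 g formula = 20.44 wt% Mg.
10.71% − 20.44% gives a difference of -9.73 percentage points.

-9.73 percentage points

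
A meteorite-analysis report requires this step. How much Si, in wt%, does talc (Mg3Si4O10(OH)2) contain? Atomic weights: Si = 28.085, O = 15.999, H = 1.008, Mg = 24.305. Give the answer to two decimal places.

Molar mass of Mg3Si4O10(OH)2: 3×24.305 + 4×28.085 + 12×15.999 + 2×1.008 = 379.259 g/mol.
Mass of Si per formula unit: 4 × 28.085 = 112.340 g.
Weight fraction Si = 112.340 / 379.259 = 0.2962.

29.62 wt%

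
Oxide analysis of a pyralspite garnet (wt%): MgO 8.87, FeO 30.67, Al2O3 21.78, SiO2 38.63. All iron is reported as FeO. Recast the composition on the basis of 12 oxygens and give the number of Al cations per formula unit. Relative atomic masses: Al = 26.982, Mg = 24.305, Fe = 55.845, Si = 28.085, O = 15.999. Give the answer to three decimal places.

MgO: 8.87/40.304 = 0.22008 mol → 0.22008 mol Mg, 0.22008 mol O.
FeO: 30.67/71.844 = 0.42690 mol → 0.42690 mol Fe, 0.42690 mol O.
Al2O3: 21.78/101.961 = 0.21361 mol → 0.42722 mol Al, 0.64083 mol O.
SiO2: 38.63/60.083 = 0.64294 mol → 0.64294 mol Si, 1.28588 mol O.
Total oxygen = 2.57369 mol. Normalization factor = 12/2.57369 = 4.66257.
Al per 12 O = 0.42722 × 4.66257 = 1.992.

1.992 Al apfu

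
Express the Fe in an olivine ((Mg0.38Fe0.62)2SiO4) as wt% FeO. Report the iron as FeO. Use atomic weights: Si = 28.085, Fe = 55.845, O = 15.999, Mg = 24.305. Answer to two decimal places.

49.55 wt%

M((Mg0.38Fe0.62)2SiO4) = 179.801 g/mol; M(FeO) = 71.844 g/mol.
Moles FeO per formula unit = 1.24 Fe ÷ 1 = 1.2400.
FeO fraction = (1.2400 × 71.844) / 179.801 = 89.087/179.801 = 0.4955.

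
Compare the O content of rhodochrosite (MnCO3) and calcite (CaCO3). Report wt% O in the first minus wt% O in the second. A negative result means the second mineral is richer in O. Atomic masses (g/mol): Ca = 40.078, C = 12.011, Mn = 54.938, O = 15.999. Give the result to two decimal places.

-6.20 percentage points

First mineral: 47.997 g O in 114.946 g formula = 41.76 wt% O.
Second mineral: 47.997 g O in 100.086 g formula = 47.96 wt% O.
41.76% − 47.96% gives a difference of -6.20 percentage points.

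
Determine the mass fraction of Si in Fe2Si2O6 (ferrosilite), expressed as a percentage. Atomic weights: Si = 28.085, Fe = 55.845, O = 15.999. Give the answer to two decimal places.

21.29 wt%

Molar mass of Fe2Si2O6: 2·55.845 + 2·28.085 + 6·15.999 = 263.854 g/mol.
Mass of Si per formula unit: 2 × 28.085 = 56.170 g.
Weight fraction Si = 56.170 / 263.854 = 0.2129.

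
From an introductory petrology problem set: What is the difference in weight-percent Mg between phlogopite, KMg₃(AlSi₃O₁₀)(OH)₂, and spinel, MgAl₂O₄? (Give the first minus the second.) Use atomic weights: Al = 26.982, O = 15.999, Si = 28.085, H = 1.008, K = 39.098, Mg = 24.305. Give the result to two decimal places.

0.39 percentage points

M(KMg₃(AlSi₃O₁₀)(OH)₂) = 417.254 g/mol, so wt% Mg = 72.915/417.254 × 100 = 17.47%.
M(MgAl₂O₄) = 142.265 g/mol, so wt% Mg = 24.305/142.265 × 100 = 17.08%.
17.47 − 17.08 = 0.39 pp.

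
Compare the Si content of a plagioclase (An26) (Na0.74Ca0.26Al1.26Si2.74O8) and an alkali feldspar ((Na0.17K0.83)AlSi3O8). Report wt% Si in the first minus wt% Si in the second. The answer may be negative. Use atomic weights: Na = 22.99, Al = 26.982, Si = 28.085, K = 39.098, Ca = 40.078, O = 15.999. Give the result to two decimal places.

-1.68 percentage points

First mineral: 76.953 g Si in 266.375 g formula = 28.89 wt% Si.
Second mineral: 84.255 g Si in 275.589 g formula = 30.57 wt% Si.
28.89% − 30.57% gives a difference of -1.68 percentage points.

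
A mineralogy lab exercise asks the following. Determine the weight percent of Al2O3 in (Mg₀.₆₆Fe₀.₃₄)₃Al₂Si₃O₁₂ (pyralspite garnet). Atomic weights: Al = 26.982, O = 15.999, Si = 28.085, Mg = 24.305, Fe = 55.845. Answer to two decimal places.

Molar mass of (Mg₀.₆₆Fe₀.₃₄)₃Al₂Si₃O₁₂ = 1.98*24.305 + 1.02*55.845 + 2*26.982 + 3*28.085 + 12*15.999 = 435.293 g/mol.
Each formula unit contains 2 Al, equivalent to 2/2 = 1.0000 mol Al2O3.
M(Al2O3) = 2×26.982 + 3×15.999 = 101.961 g/mol.
Mass of Al2O3 per formula unit = 1.0000 × 101.961 = 101.961 g.
Al2O3 wt% = 101.961 / 435.293 × 100 = 23.42%.

23.42 wt%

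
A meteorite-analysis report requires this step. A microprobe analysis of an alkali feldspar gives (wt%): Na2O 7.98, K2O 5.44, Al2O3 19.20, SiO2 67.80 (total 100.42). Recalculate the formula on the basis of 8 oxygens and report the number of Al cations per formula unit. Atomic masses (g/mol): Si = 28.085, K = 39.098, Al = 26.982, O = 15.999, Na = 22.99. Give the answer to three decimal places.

Na2O: 7.98/61.979 = 0.12875 mol → 0.25750 mol Na, 0.12875 mol O.
K2O: 5.44/94.195 = 0.05775 mol → 0.11550 mol K, 0.05775 mol O.
Al2O3: 19.20/101.961 = 0.18831 mol → 0.37662 mol Al, 0.56493 mol O.
SiO2: 67.80/60.083 = 1.12844 mol → 1.12844 mol Si, 2.25688 mol O.
Total oxygen = 3.00831 mol. Normalization factor = 8/3.00831 = 2.65930.
Al per 8 O = 0.37662 × 2.65930 = 1.002.

1.002 Al apfu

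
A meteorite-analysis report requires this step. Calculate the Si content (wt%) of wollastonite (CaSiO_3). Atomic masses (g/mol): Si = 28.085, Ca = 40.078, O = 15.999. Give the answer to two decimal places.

24.18 wt%

Molar mass of CaSiO_3: 1·40.078 + 1·28.085 + 3·15.999 = 116.160 g/mol.
Mass of Si per formula unit: 1 × 28.085 = 28.085 g.
Weight fraction Si = 28.085 / 116.160 = 0.2418.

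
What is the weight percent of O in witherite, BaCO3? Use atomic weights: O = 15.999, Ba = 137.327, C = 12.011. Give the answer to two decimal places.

24.32 mass %

Molar mass of BaCO3: 1×137.327 + 1×12.011 + 3×15.999 = 197.335 g/mol.
Mass of O per formula unit: 3 × 15.999 = 47.997 g.
Weight fraction O = 47.997 / 197.335 = 0.2432.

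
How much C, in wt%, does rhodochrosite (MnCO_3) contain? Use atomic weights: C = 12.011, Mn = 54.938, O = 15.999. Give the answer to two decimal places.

Formula mass = 1×54.938 + 1×12.011 + 3×15.999 = 114.946 g/mol, of which 12.011 g is C.
So C makes up 12.011/114.946 = 0.1045 of the mass, i.e. 10.45%.

10.45 wt%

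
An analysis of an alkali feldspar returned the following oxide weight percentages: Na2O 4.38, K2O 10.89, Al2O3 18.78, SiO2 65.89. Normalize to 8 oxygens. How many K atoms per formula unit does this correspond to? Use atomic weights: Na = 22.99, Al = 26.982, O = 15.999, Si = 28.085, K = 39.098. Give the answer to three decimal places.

0.631 K apfu

4.38 wt% Na2O ÷ 61.979 g/mol = 0.07067 mol, giving 0.14134 Na and 0.07067 O.
10.89 wt% K2O ÷ 94.195 g/mol = 0.11561 mol, giving 0.23122 K and 0.11561 O.
18.78 wt% Al2O3 ÷ 101.961 g/mol = 0.18419 mol, giving 0.36838 Al and 0.55257 O.
65.89 wt% SiO2 ÷ 60.083 g/mol = 1.09665 mol, giving 1.09665 Si and 2.19330 O.
Oxygen sums to 2.93215; scaling by 8/2.93215 = 2.72837 puts the formula on 8 O.
K: 0.23122 × 2.72837 = 0.631 atoms per formula unit.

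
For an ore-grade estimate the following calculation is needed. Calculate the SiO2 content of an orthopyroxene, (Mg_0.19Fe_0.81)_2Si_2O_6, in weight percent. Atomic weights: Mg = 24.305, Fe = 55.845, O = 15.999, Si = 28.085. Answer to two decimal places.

47.71 wt%

Molar mass of (Mg_0.19Fe_0.81)_2Si_2O_6 = 0.38*24.305 + 1.62*55.845 + 2*28.085 + 6*15.999 = 251.869 g/mol.
Each formula unit contains 2 Si, equivalent to 2/1 = 2.0000 mol SiO2.
M(SiO2) = 1×28.085 + 2×15.999 = 60.083 g/mol.
Mass of SiO2 per formula unit = 2.0000 × 60.083 = 120.166 g.
SiO2 wt% = 120.166 / 251.869 × 100 = 47.71%.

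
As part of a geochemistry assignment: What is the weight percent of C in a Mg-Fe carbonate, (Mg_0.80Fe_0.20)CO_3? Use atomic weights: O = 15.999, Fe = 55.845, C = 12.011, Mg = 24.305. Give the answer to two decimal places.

Molar mass of (Mg_0.80Fe_0.20)CO_3: 0.80×24.305 + 0.20×55.845 + 1×12.011 + 3×15.999 = 90.621 g/mol.
Mass of C per formula unit: 1 × 12.011 = 12.011 g.
Weight fraction C = 12.011 / 90.621 = 0.1325.

13.25 weight percent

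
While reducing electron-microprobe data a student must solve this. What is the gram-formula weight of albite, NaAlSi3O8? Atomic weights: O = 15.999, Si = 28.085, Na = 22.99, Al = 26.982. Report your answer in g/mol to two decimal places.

262.22 g/mol

The formula mass is the sum 1(22.99) + 1(26.982) + 3(28.085) + 8(15.999).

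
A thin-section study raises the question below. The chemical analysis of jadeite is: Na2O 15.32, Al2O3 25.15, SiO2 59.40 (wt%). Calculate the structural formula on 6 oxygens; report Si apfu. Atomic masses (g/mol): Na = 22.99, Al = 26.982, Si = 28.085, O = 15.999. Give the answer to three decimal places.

2.001 Si apfu

15.32 wt% Na2O ÷ 61.979 g/mol = 0.24718 mol, giving 0.49436 Na and 0.24718 O.
25.15 wt% Al2O3 ÷ 101.961 g/mol = 0.24666 mol, giving 0.49332 Al and 0.73998 O.
59.40 wt% SiO2 ÷ 60.083 g/mol = 0.98863 mol, giving 0.98863 Si and 1.97726 O.
Oxygen sums to 2.96442; scaling by 6/2.96442 = 2.02400 puts the formula on 6 O.
Si: 0.98863 × 2.02400 = 2.001 atoms per formula unit.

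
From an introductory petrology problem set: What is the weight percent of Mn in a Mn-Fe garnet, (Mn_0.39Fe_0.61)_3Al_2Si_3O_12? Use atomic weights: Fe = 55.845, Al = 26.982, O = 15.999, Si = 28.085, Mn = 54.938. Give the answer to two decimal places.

M((Mn_0.39Fe_0.61)_3Al_2Si_3O_12) = 496.681 g/mol.
Mn contributes 1.17 × 54.938 = 64.277 g per mole.
64.277/496.681 = 0.1294 → 12.94%.

12.94 weight percent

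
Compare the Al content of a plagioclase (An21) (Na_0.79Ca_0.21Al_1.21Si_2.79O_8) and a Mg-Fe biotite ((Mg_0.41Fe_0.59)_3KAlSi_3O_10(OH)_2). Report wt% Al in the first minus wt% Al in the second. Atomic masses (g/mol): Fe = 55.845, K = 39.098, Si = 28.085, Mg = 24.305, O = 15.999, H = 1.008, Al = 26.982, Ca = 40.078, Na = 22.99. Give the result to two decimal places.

First mineral: 32.648 g Al in 265.576 g formula = 12.29 wt% Al.
Second mineral: 26.982 g Al in 473.080 g formula = 5.70 wt% Al.
12.29% − 5.70% gives a difference of 6.59 percentage points.

6.59 percentage points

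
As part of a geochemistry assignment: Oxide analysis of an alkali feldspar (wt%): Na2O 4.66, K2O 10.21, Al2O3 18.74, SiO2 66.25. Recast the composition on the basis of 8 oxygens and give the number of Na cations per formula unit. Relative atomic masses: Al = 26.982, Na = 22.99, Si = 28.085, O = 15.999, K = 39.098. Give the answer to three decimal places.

4.66 wt% Na2O ÷ 61.979 g/mol = 0.07519 mol, giving 0.15038 Na and 0.07519 O.
10.21 wt% K2O ÷ 94.195 g/mol = 0.10839 mol, giving 0.21678 K and 0.10839 O.
18.74 wt% Al2O3 ÷ 101.961 g/mol = 0.18380 mol, giving 0.36760 Al and 0.55140 O.
66.25 wt% SiO2 ÷ 60.083 g/mol = 1.10264 mol, giving 1.10264 Si and 2.20528 O.
Oxygen sums to 2.94026; scaling by 8/2.94026 = 2.72085 puts the formula on 8 O.
Na: 0.15038 × 2.72085 = 0.409 atoms per formula unit.

0.409 Na apfu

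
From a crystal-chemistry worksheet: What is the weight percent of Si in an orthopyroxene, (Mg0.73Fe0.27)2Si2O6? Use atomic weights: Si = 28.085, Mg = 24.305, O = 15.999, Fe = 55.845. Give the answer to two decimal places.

Formula mass = 1.46*24.305 + 0.54*55.845 + 2*28.085 + 6*15.999 = 217.806 g/mol, of which 56.170 g is Si.
So Si makes up 56.170/217.806 = 0.2579 of the mass, i.e. 25.79%.

25.79 weight percent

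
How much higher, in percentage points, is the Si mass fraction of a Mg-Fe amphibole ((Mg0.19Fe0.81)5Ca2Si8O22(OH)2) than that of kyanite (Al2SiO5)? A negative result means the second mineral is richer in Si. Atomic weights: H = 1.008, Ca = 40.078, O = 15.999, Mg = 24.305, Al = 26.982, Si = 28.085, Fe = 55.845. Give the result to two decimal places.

6.57 percentage points

First mineral: 224.680 g Si in 940.090 g formula = 23.90 wt% Si.
Second mineral: 28.085 g Si in 162.044 g formula = 17.33 wt% Si.
23.90% − 17.33% gives a difference of 6.57 percentage points.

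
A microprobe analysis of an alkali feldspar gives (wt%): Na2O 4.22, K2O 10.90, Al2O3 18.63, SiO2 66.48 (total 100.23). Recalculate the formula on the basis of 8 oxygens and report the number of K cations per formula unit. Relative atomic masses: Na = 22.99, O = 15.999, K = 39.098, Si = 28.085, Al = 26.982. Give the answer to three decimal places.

Na2O (M=61.979): mol = 0.06809; Na = 0.13618, O = 0.06809.
K2O (M=94.195): mol = 0.11572; K = 0.23144, O = 0.11572.
Al2O3 (M=101.961): mol = 0.18272; Al = 0.36544, O = 0.54816.
SiO2 (M=60.083): mol = 1.10647; Si = 1.10647, O = 2.21294.
ΣO = 2.94491; factor = 8/ΣO = 2.71655.
K apfu = 0.23144 × 2.71655 = 0.629.

0.629 K apfu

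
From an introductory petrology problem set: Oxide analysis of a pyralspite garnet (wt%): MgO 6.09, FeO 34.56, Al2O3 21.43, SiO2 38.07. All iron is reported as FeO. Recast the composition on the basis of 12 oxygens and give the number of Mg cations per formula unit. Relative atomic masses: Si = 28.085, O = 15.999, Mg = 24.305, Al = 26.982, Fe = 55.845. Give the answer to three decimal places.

0.717 Mg apfu

MgO (M=40.304): mol = 0.15110; Mg = 0.15110, O = 0.15110.
FeO (M=71.844): mol = 0.48104; Fe = 0.48104, O = 0.48104.
Al2O3 (M=101.961): mol = 0.21018; Al = 0.42036, O = 0.63054.
SiO2 (M=60.083): mol = 0.63362; Si = 0.63362, O = 1.26724.
ΣO = 2.52992; factor = 12/ΣO = 4.74323.
Mg apfu = 0.15110 × 4.74323 = 0.717.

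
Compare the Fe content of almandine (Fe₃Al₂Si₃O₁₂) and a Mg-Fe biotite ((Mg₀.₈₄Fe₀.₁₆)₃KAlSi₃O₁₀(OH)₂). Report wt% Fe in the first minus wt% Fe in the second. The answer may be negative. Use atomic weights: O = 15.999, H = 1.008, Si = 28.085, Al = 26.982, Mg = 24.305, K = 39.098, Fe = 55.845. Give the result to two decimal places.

27.46 percentage points

Fe in Fe₃Al₂Si₃O₁₂: molar mass 497.742 g/mol; 3×55.845 = 167.535 g → 33.66 wt%.
Fe in (Mg₀.₈₄Fe₀.₁₆)₃KAlSi₃O₁₀(OH)₂: molar mass 432.393 g/mol; 0.48×55.845 = 26.806 g → 6.20 wt%.
Difference = 33.66 − 6.20 = 27.46 percentage points.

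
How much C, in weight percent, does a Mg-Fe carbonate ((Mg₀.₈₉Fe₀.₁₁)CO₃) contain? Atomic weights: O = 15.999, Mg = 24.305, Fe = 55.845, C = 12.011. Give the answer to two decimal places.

13.68 weight percent

Formula mass = 0.89·24.305 + 0.11·55.845 + 1·12.011 + 3·15.999 = 87.782 g/mol, of which 12.011 g is C.
So C makes up 12.011/87.782 = 0.1368 of the mass, i.e. 13.68%.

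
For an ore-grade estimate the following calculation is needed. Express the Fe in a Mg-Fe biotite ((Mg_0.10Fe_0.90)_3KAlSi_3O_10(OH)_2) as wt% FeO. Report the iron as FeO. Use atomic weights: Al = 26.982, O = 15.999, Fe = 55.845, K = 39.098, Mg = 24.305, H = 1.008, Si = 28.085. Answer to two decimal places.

Formula mass = 502.412 g/mol.
2.70 Fe → 2.7000 mol FeO per formula unit; M(FeO) = 71.844, so FeO mass = 193.979 g.
193.979/502.412 × 100 = 38.61 wt%.

38.61 wt%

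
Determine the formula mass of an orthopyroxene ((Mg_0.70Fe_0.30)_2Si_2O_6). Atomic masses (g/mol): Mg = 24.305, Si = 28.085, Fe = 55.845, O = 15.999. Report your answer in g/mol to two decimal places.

The formula mass is the sum 1.40(24.305) + 0.60(55.845) + 2(28.085) + 6(15.999).

219.70 g/mol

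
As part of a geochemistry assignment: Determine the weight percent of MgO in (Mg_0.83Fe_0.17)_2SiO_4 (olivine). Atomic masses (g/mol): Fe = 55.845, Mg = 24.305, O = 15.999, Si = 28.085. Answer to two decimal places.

M((Mg_0.83Fe_0.17)_2SiO_4) = 151.415 g/mol; M(MgO) = 40.304 g/mol.
Moles MgO per formula unit = 1.66 Mg ÷ 1 = 1.6600.
MgO fraction = (1.6600 × 40.304) / 151.415 = 66.905/151.415 = 0.4419.

44.19 wt%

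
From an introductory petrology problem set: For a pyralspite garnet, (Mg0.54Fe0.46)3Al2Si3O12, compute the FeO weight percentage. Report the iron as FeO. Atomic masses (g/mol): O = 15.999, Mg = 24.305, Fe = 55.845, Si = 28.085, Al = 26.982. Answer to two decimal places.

Molar mass of (Mg0.54Fe0.46)3Al2Si3O12 = 1.62·24.305 + 1.38·55.845 + 2·26.982 + 3·28.085 + 12·15.999 = 446.647 g/mol.
Each formula unit contains 1.38 Fe, equivalent to 1.38/1 = 1.3800 mol FeO.
M(FeO) = 1×55.845 + 1×15.999 = 71.844 g/mol.
Mass of FeO per formula unit = 1.3800 × 71.844 = 99.145 g.
FeO wt% = 99.145 / 446.647 × 100 = 22.20%.

22.20 wt%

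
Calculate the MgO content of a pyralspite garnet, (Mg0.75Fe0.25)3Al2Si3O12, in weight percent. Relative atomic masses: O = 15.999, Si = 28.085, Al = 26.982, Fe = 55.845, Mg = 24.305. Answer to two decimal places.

Molar mass of (Mg0.75Fe0.25)3Al2Si3O12 = 2.25*24.305 + 0.75*55.845 + 2*26.982 + 3*28.085 + 12*15.999 = 426.777 g/mol.
Each formula unit contains 2.25 Mg, equivalent to 2.25/1 = 2.2500 mol MgO.
M(MgO) = 1×24.305 + 1×15.999 = 40.304 g/mol.
Mass of MgO per formula unit = 2.2500 × 40.304 = 90.684 g.
MgO wt% = 90.684 / 426.777 × 100 = 21.25%.

21.25 wt%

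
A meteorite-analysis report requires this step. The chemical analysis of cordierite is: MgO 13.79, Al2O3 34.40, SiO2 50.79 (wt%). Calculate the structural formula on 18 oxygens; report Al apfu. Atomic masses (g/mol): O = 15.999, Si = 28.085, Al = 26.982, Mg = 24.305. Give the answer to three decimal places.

3.989 Al apfu

MgO (M=40.304): mol = 0.34215; Mg = 0.34215, O = 0.34215.
Al2O3 (M=101.961): mol = 0.33738; Al = 0.67476, O = 1.01214.
SiO2 (M=60.083): mol = 0.84533; Si = 0.84533, O = 1.69066.
ΣO = 3.04495; factor = 18/ΣO = 5.91143.
Al apfu = 0.67476 × 5.91143 = 3.989.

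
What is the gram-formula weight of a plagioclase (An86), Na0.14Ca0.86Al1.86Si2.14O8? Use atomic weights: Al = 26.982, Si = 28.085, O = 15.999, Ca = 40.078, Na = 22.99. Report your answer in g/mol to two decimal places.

275.97 g/mol

The formula mass is the sum 0.14·22.99 + 0.86·40.078 + 1.86·26.982 + 2.14·28.085 + 8·15.999.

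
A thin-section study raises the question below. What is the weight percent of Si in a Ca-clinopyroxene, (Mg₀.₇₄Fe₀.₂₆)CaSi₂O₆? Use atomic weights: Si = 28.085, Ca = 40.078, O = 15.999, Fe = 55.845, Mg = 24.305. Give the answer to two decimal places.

24.99 weight percent

Molar mass of (Mg₀.₇₄Fe₀.₂₆)CaSi₂O₆: 0.74·24.305 + 0.26·55.845 + 1·40.078 + 2·28.085 + 6·15.999 = 224.747 g/mol.
Mass of Si per formula unit: 2 × 28.085 = 56.170 g.
Weight fraction Si = 56.170 / 224.747 = 0.2499.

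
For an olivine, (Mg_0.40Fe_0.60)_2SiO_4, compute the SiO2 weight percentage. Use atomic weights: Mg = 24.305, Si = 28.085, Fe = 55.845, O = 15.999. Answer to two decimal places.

33.65 wt%

M((Mg_0.40Fe_0.60)_2SiO_4) = 178.539 g/mol; M(SiO2) = 60.083 g/mol.
Moles SiO2 per formula unit = 1 Si ÷ 1 = 1.0000.
SiO2 fraction = (1.0000 × 60.083) / 178.539 = 60.083/178.539 = 0.3365.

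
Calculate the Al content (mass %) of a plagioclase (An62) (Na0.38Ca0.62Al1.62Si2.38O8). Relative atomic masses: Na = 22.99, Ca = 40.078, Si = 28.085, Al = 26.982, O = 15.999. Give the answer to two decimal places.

Formula mass = 0.38×22.99 + 0.62×40.078 + 1.62×26.982 + 2.38×28.085 + 8×15.999 = 272.130 g/mol, of which 43.711 g is Al.
So Al makes up 43.711/272.130 = 0.1606 of the mass, i.e. 16.06%.

16.06 mass %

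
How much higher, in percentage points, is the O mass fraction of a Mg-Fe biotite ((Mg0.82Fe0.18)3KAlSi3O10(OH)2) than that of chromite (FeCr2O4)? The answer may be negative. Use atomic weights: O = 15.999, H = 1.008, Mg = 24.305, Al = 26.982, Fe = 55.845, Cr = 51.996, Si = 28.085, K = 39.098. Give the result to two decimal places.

15.62 percentage points

O in (Mg0.82Fe0.18)3KAlSi3O10(OH)2: molar mass 434.286 g/mol; 12×15.999 = 191.988 g → 44.21 wt%.
O in FeCr2O4: molar mass 223.833 g/mol; 4×15.999 = 63.996 g → 28.59 wt%.
Difference = 44.21 − 28.59 = 15.62 percentage points.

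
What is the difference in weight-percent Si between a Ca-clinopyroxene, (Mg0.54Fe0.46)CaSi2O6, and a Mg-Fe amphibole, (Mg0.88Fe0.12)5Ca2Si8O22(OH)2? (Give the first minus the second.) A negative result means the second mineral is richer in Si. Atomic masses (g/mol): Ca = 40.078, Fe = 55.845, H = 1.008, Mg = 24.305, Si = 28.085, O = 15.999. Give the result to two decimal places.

-2.72 percentage points

First mineral: 56.170 g Si in 231.055 g formula = 24.31 wt% Si.
Second mineral: 224.680 g Si in 831.277 g formula = 27.03 wt% Si.
24.31% − 27.03% gives a difference of -2.72 percentage points.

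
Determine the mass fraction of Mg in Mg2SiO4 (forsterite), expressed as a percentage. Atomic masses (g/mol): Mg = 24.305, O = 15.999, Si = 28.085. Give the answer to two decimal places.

34.55 mass %

M(Mg2SiO4) = 140.691 g/mol.
Mg contributes 2 × 24.305 = 48.610 g per mole.
48.610/140.691 = 0.3455 → 34.55%.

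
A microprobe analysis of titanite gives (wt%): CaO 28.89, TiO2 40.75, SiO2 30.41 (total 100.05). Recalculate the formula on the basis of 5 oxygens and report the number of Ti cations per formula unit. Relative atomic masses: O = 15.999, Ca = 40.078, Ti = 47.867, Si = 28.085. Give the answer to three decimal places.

28.89 wt% CaO ÷ 56.077 g/mol = 0.51518 mol, giving 0.51518 Ca and 0.51518 O.
40.75 wt% TiO2 ÷ 79.865 g/mol = 0.51024 mol, giving 0.51024 Ti and 1.02048 O.
30.41 wt% SiO2 ÷ 60.083 g/mol = 0.50613 mol, giving 0.50613 Si and 1.01226 O.
Oxygen sums to 2.54792; scaling by 5/2.54792 = 1.96239 puts the formula on 5 O.
Ti: 0.51024 × 1.96239 = 1.001 atoms per formula unit.

1.001 Ti apfu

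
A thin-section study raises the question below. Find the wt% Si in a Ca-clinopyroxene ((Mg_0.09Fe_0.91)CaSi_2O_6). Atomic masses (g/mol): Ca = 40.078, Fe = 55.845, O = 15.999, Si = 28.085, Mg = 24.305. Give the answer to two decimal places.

Formula mass = 0.09*24.305 + 0.91*55.845 + 1*40.078 + 2*28.085 + 6*15.999 = 245.248 g/mol, of which 56.170 g is Si.
So Si makes up 56.170/245.248 = 0.2290 of the mass, i.e. 22.90%.

22.90 mass %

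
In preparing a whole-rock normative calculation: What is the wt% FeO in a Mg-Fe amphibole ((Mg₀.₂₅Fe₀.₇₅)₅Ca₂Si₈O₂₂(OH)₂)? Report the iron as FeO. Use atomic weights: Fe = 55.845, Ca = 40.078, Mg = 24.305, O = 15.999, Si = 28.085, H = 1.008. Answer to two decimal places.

28.95 wt%

M((Mg₀.₂₅Fe₀.₇₅)₅Ca₂Si₈O₂₂(OH)₂) = 930.628 g/mol; M(FeO) = 71.844 g/mol.
Moles FeO per formula unit = 3.75 Fe ÷ 1 = 3.7500.
FeO fraction = (3.7500 × 71.844) / 930.628 = 269.415/930.628 = 0.2895.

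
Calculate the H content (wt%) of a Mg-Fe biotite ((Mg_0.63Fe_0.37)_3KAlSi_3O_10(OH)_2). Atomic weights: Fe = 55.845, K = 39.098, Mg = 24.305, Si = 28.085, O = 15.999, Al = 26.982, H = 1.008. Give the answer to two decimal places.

0.45 wt%

Formula mass = 1.89×24.305 + 1.11×55.845 + 1×39.098 + 1×26.982 + 3×28.085 + 12×15.999 + 2×1.008 = 452.263 g/mol, of which 2.016 g is H.
So H makes up 2.016/452.263 = 0.0045 of the mass, i.e. 0.45%.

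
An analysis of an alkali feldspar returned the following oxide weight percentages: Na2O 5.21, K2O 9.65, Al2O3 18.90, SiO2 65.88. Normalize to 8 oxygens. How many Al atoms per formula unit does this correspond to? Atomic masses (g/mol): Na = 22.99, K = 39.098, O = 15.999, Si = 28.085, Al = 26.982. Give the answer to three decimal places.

Na2O: 5.21/61.979 = 0.08406 mol → 0.16812 mol Na, 0.08406 mol O.
K2O: 9.65/94.195 = 0.10245 mol → 0.20490 mol K, 0.10245 mol O.
Al2O3: 18.90/101.961 = 0.18536 mol → 0.37072 mol Al, 0.55608 mol O.
SiO2: 65.88/60.083 = 1.09648 mol → 1.09648 mol Si, 2.19296 mol O.
Total oxygen = 2.93555 mol. Normalization factor = 8/2.93555 = 2.72521.
Al per 8 O = 0.37072 × 2.72521 = 1.010.

1.010 Al apfu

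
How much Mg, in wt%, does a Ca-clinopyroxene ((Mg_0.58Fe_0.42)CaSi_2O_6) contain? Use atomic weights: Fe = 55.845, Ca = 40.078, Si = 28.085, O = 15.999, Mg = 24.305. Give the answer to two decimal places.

Formula mass = 0.58*24.305 + 0.42*55.845 + 1*40.078 + 2*28.085 + 6*15.999 = 229.794 g/mol, of which 14.097 g is Mg.
So Mg makes up 14.097/229.794 = 0.0613 of the mass, i.e. 6.13%.

6.13 wt%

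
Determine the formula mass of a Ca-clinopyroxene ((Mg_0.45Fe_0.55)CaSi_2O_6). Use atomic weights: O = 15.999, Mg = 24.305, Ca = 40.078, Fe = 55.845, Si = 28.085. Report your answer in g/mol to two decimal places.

The formula mass is the sum 0.45·24.305 + 0.55·55.845 + 1·40.078 + 2·28.085 + 6·15.999.

233.89 g/mol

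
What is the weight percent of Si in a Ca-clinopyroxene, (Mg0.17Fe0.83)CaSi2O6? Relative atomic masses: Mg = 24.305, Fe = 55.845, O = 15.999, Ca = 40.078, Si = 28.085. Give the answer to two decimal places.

Molar mass of (Mg0.17Fe0.83)CaSi2O6: 0.17*24.305 + 0.83*55.845 + 1*40.078 + 2*28.085 + 6*15.999 = 242.725 g/mol.
Mass of Si per formula unit: 2 × 28.085 = 56.170 g.
Weight fraction Si = 56.170 / 242.725 = 0.2314.

23.14 wt%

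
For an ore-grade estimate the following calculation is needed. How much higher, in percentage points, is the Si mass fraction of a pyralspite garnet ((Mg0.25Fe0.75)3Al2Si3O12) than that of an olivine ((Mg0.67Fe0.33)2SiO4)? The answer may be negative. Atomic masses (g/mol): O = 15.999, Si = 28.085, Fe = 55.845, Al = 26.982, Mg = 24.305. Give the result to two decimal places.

M((Mg0.25Fe0.75)3Al2Si3O12) = 474.087 g/mol, so wt% Si = 84.255/474.087 × 100 = 17.77%.
M((Mg0.67Fe0.33)2SiO4) = 161.507 g/mol, so wt% Si = 28.085/161.507 × 100 = 17.39%.
17.77 − 17.39 = 0.38 pp.

0.38 percentage points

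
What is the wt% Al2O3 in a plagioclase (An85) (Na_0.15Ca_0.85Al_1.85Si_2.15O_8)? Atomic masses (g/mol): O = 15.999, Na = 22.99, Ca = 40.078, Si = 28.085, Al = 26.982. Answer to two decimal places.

M(Na_0.15Ca_0.85Al_1.85Si_2.15O_8) = 275.806 g/mol; M(Al2O3) = 101.961 g/mol.
Moles Al2O3 per formula unit = 1.85 Al ÷ 2 = 0.9250.
Al2O3 fraction = (0.9250 × 101.961) / 275.806 = 94.314/275.806 = 0.3420.

34.20 wt%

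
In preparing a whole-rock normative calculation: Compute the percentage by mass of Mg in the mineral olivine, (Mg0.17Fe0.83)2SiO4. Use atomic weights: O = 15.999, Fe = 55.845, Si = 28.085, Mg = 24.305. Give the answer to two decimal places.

Molar mass of (Mg0.17Fe0.83)2SiO4: 0.34·24.305 + 1.66·55.845 + 1·28.085 + 4·15.999 = 193.047 g/mol.
Mass of Mg per formula unit: 0.34 × 24.305 = 8.264 g.
Weight fraction Mg = 8.264 / 193.047 = 0.0428.

4.28 wt%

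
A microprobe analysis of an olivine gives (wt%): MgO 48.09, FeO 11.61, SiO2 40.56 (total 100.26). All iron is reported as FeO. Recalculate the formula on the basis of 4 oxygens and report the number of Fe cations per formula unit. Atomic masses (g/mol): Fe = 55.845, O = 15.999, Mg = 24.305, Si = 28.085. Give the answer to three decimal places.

0.239 Fe apfu

48.09 wt% MgO ÷ 40.304 g/mol = 1.19318 mol, giving 1.19318 Mg and 1.19318 O.
11.61 wt% FeO ÷ 71.844 g/mol = 0.16160 mol, giving 0.16160 Fe and 0.16160 O.
40.56 wt% SiO2 ÷ 60.083 g/mol = 0.67507 mol, giving 0.67507 Si and 1.35014 O.
Oxygen sums to 2.70492; scaling by 4/2.70492 = 1.47879 puts the formula on 4 O.
Fe: 0.16160 × 1.47879 = 0.239 atoms per formula unit.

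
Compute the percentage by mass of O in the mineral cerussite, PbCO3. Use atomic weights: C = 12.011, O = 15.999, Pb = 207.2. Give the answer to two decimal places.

17.96 weight percent

Molar mass of PbCO3: 1·207.2 + 1·12.011 + 3·15.999 = 267.208 g/mol.
Mass of O per formula unit: 3 × 15.999 = 47.997 g.
Weight fraction O = 47.997 / 267.208 = 0.1796.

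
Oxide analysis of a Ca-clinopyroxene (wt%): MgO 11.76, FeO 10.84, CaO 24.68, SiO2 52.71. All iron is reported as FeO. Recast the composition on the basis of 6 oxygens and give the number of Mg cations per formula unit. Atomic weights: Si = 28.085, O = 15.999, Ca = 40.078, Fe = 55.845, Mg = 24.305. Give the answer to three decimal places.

0.664 Mg apfu

MgO: 11.76/40.304 = 0.29178 mol → 0.29178 mol Mg, 0.29178 mol O.
FeO: 10.84/71.844 = 0.15088 mol → 0.15088 mol Fe, 0.15088 mol O.
CaO: 24.68/56.077 = 0.44011 mol → 0.44011 mol Ca, 0.44011 mol O.
SiO2: 52.71/60.083 = 0.87729 mol → 0.87729 mol Si, 1.75458 mol O.
Total oxygen = 2.63735 mol. Normalization factor = 6/2.63735 = 2.27501.
Mg per 6 O = 0.29178 × 2.27501 = 0.664.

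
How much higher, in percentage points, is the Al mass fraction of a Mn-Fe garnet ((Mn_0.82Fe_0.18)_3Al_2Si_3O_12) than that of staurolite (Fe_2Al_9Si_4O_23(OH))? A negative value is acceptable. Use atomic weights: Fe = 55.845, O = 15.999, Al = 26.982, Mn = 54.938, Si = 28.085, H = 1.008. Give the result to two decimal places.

Al in (Mn_0.82Fe_0.18)_3Al_2Si_3O_12: molar mass 495.511 g/mol; 2×26.982 = 53.964 g → 10.89 wt%.
Al in Fe_2Al_9Si_4O_23(OH): molar mass 851.852 g/mol; 9×26.982 = 242.838 g → 28.51 wt%.
Difference = 10.89 − 28.51 = -17.62 percentage points.

-17.62 percentage points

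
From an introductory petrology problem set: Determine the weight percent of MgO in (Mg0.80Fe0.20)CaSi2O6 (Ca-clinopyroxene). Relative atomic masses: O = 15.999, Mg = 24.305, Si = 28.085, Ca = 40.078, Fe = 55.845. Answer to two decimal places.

14.47 wt%

M((Mg0.80Fe0.20)CaSi2O6) = 222.855 g/mol; M(MgO) = 40.304 g/mol.
Moles MgO per formula unit = 0.80 Mg ÷ 1 = 0.8000.
MgO fraction = (0.8000 × 40.304) / 222.855 = 32.243/222.855 = 0.1447.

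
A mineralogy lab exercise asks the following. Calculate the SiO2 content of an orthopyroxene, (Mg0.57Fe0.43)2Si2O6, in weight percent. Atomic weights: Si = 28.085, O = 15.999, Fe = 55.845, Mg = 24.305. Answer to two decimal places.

52.73 wt%

M((Mg0.57Fe0.43)2Si2O6) = 227.898 g/mol; M(SiO2) = 60.083 g/mol.
Moles SiO2 per formula unit = 2 Si ÷ 1 = 2.0000.
SiO2 fraction = (2.0000 × 60.083) / 227.898 = 120.166/227.898 = 0.5273.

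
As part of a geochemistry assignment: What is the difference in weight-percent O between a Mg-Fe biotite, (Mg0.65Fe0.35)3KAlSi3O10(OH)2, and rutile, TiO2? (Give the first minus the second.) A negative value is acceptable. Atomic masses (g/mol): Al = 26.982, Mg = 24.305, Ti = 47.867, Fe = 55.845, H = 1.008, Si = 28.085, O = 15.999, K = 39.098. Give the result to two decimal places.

2.56 percentage points

M((Mg0.65Fe0.35)3KAlSi3O10(OH)2) = 450.371 g/mol, so wt% O = 191.988/450.371 × 100 = 42.63%.
M(TiO2) = 79.865 g/mol, so wt% O = 31.998/79.865 × 100 = 40.07%.
42.63 − 40.07 = 2.56 pp.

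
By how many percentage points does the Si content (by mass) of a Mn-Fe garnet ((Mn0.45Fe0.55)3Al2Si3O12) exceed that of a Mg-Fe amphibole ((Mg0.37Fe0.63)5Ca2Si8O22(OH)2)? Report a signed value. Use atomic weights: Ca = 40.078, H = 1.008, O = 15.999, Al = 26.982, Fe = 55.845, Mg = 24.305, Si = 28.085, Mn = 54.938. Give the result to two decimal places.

Si in (Mn0.45Fe0.55)3Al2Si3O12: molar mass 496.518 g/mol; 3×28.085 = 84.255 g → 16.97 wt%.
Si in (Mg0.37Fe0.63)5Ca2Si8O22(OH)2: molar mass 911.704 g/mol; 8×28.085 = 224.680 g → 24.64 wt%.
Difference = 16.97 − 24.64 = -7.67 percentage points.

-7.67 percentage points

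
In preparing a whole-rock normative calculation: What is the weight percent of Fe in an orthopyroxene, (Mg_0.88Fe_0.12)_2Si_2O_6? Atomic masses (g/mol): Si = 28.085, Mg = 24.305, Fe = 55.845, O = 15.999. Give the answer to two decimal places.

6.43 wt%

Formula mass = 1.76*24.305 + 0.24*55.845 + 2*28.085 + 6*15.999 = 208.344 g/mol, of which 13.403 g is Fe.
So Fe makes up 13.403/208.344 = 0.0643 of the mass, i.e. 6.43%.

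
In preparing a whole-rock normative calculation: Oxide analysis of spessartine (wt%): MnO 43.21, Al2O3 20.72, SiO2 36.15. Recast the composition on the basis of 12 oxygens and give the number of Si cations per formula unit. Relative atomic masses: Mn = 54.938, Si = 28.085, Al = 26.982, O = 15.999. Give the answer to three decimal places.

43.21 wt% MnO ÷ 70.937 g/mol = 0.60913 mol, giving 0.60913 Mn and 0.60913 O.
20.72 wt% Al2O3 ÷ 101.961 g/mol = 0.20321 mol, giving 0.40642 Al and 0.60963 O.
36.15 wt% SiO2 ÷ 60.083 g/mol = 0.60167 mol, giving 0.60167 Si and 1.20334 O.
Oxygen sums to 2.42210; scaling by 12/2.42210 = 4.95438 puts the formula on 12 O.
Si: 0.60167 × 4.95438 = 2.981 atoms per formula unit.

2.981 Si apfu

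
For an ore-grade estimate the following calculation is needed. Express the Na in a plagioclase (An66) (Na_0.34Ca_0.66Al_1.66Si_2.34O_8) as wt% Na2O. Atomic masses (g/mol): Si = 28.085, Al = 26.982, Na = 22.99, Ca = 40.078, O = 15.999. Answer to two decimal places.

3.86 wt%

M(Na_0.34Ca_0.66Al_1.66Si_2.34O_8) = 272.769 g/mol; M(Na2O) = 61.979 g/mol.
Moles Na2O per formula unit = 0.34 Na ÷ 2 = 0.1700.
Na2O fraction = (0.1700 × 61.979) / 272.769 = 10.536/272.769 = 0.0386.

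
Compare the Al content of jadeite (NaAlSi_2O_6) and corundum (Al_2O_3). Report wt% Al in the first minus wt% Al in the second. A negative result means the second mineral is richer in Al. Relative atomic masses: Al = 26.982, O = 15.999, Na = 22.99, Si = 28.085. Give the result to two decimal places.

M(NaAlSi_2O_6) = 202.136 g/mol, so wt% Al = 26.982/202.136 × 100 = 13.35%.
M(Al_2O_3) = 101.961 g/mol, so wt% Al = 53.964/101.961 × 100 = 52.93%.
13.35 − 52.93 = -39.58 pp.

-39.58 percentage points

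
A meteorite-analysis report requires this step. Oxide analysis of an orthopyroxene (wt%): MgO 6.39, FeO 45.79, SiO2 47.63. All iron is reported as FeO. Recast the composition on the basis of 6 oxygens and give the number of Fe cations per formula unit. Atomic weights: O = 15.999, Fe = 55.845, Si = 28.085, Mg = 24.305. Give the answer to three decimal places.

6.39 wt% MgO ÷ 40.304 g/mol = 0.15855 mol, giving 0.15855 Mg and 0.15855 O.
45.79 wt% FeO ÷ 71.844 g/mol = 0.63735 mol, giving 0.63735 Fe and 0.63735 O.
47.63 wt% SiO2 ÷ 60.083 g/mol = 0.79274 mol, giving 0.79274 Si and 1.58548 O.
Oxygen sums to 2.38138; scaling by 6/2.38138 = 2.51955 puts the formula on 6 O.
Fe: 0.63735 × 2.51955 = 1.606 atoms per formula unit.

1.606 Fe apfu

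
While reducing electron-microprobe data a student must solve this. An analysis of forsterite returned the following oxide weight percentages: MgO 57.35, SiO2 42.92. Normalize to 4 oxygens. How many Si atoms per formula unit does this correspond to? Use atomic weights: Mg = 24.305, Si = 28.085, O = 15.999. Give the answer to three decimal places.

1.002 Si apfu

57.35 wt% MgO ÷ 40.304 g/mol = 1.42294 mol, giving 1.42294 Mg and 1.42294 O.
42.92 wt% SiO2 ÷ 60.083 g/mol = 0.71435 mol, giving 0.71435 Si and 1.42870 O.
Oxygen sums to 2.85164; scaling by 4/2.85164 = 1.40270 puts the formula on 4 O.
Si: 0.71435 × 1.40270 = 1.002 atoms per formula unit.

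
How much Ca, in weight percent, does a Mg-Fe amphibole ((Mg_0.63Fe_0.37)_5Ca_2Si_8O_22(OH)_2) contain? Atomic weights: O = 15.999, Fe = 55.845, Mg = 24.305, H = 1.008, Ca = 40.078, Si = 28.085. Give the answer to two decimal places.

9.21 weight percent

Formula mass = 3.15×24.305 + 1.85×55.845 + 2×40.078 + 8×28.085 + 24×15.999 + 2×1.008 = 870.702 g/mol, of which 80.156 g is Ca.
So Ca makes up 80.156/870.702 = 0.0921 of the mass, i.e. 9.21%.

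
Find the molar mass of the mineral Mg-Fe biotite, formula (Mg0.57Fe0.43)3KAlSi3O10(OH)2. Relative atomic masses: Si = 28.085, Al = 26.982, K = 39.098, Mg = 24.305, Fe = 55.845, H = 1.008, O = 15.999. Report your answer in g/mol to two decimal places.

457.94 g/mol

M = 1.71×24.305 + 1.29×55.845 + 1×39.098 + 1×26.982 + 3×28.085 + 12×15.999 + 2×1.008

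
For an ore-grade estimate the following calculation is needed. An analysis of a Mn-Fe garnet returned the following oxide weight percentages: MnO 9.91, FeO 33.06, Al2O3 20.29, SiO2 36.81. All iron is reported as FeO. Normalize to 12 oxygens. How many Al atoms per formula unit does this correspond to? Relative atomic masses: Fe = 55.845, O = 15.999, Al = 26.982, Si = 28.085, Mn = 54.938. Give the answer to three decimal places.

1.972 Al apfu

MnO: 9.91/70.937 = 0.13970 mol → 0.13970 mol Mn, 0.13970 mol O.
FeO: 33.06/71.844 = 0.46016 mol → 0.46016 mol Fe, 0.46016 mol O.
Al2O3: 20.29/101.961 = 0.19900 mol → 0.39800 mol Al, 0.59700 mol O.
SiO2: 36.81/60.083 = 0.61265 mol → 0.61265 mol Si, 1.22530 mol O.
Total oxygen = 2.42216 mol. Normalization factor = 12/2.42216 = 4.95426.
Al per 12 O = 0.39800 × 4.95426 = 1.972.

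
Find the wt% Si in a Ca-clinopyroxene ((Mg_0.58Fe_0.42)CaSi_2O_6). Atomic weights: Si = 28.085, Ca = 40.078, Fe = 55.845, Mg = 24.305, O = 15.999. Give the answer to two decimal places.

24.44 wt%

Formula mass = 0.58×24.305 + 0.42×55.845 + 1×40.078 + 2×28.085 + 6×15.999 = 229.794 g/mol, of which 56.170 g is Si.
So Si makes up 56.170/229.794 = 0.2444 of the mass, i.e. 24.44%.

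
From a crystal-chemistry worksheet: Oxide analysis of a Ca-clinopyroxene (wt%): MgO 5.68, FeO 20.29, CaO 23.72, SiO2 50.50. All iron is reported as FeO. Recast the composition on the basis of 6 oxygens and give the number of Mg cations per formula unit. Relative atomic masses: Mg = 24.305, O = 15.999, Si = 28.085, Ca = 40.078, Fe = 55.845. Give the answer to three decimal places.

MgO (M=40.304): mol = 0.14093; Mg = 0.14093, O = 0.14093.
FeO (M=71.844): mol = 0.28242; Fe = 0.28242, O = 0.28242.
CaO (M=56.077): mol = 0.42299; Ca = 0.42299, O = 0.42299.
SiO2 (M=60.083): mol = 0.84050; Si = 0.84050, O = 1.68100.
ΣO = 2.52734; factor = 6/ΣO = 2.37404.
Mg apfu = 0.14093 × 2.37404 = 0.335.

0.335 Mg apfu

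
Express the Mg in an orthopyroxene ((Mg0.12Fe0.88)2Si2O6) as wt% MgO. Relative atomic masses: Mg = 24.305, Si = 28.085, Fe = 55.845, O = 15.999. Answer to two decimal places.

Formula mass = 256.284 g/mol.
0.24 Mg → 0.2400 mol MgO per formula unit; M(MgO) = 40.304, so MgO mass = 9.673 g.
9.673/256.284 × 100 = 3.77 wt%.

3.77 wt%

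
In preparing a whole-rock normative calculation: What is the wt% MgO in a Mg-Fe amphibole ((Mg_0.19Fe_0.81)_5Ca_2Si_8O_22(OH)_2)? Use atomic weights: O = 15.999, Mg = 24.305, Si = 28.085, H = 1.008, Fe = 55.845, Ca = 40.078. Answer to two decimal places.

M((Mg_0.19Fe_0.81)_5Ca_2Si_8O_22(OH)_2) = 940.090 g/mol; M(MgO) = 40.304 g/mol.
Moles MgO per formula unit = 0.95 Mg ÷ 1 = 0.9500.
MgO fraction = (0.9500 × 40.304) / 940.090 = 38.289/940.090 = 0.0407.

4.07 wt%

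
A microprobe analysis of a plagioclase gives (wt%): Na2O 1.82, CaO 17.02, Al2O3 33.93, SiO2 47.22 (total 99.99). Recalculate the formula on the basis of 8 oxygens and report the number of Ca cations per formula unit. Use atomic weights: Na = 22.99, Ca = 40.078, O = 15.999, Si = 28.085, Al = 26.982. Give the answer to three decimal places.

1.82 wt% Na2O ÷ 61.979 g/mol = 0.02936 mol, giving 0.05872 Na and 0.02936 O.
17.02 wt% CaO ÷ 56.077 g/mol = 0.30351 mol, giving 0.30351 Ca and 0.30351 O.
33.93 wt% Al2O3 ÷ 101.961 g/mol = 0.33277 mol, giving 0.66554 Al and 0.99831 O.
47.22 wt% SiO2 ÷ 60.083 g/mol = 0.78591 mol, giving 0.78591 Si and 1.57182 O.
Oxygen sums to 2.90300; scaling by 8/2.90300 = 2.75577 puts the formula on 8 O.
Ca: 0.30351 × 2.75577 = 0.836 atoms per formula unit.

0.836 Ca apfu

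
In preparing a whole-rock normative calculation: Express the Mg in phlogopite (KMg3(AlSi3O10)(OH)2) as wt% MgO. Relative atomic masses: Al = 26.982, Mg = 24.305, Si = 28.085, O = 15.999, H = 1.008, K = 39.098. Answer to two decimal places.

M(KMg3(AlSi3O10)(OH)2) = 417.254 g/mol; M(MgO) = 40.304 g/mol.
Moles MgO per formula unit = 3 Mg ÷ 1 = 3.0000.
MgO fraction = (3.0000 × 40.304) / 417.254 = 120.912/417.254 = 0.2898.

28.98 wt%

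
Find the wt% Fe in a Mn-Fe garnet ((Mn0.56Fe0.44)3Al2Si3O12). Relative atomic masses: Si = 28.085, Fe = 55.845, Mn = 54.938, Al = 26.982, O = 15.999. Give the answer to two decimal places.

14.86 mass %

Formula mass = 1.68×54.938 + 1.32×55.845 + 2×26.982 + 3×28.085 + 12×15.999 = 496.218 g/mol, of which 73.715 g is Fe.
So Fe makes up 73.715/496.218 = 0.1486 of the mass, i.e. 14.86%.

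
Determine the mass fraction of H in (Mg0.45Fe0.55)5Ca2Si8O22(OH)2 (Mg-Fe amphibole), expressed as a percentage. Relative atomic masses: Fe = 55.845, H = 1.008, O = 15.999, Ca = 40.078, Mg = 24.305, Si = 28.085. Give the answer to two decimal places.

Molar mass of (Mg0.45Fe0.55)5Ca2Si8O22(OH)2: 2.25×24.305 + 2.75×55.845 + 2×40.078 + 8×28.085 + 24×15.999 + 2×1.008 = 899.088 g/mol.
Mass of H per formula unit: 2 × 1.008 = 2.016 g.
Weight fraction H = 2.016 / 899.088 = 0.0022.

0.22 wt%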